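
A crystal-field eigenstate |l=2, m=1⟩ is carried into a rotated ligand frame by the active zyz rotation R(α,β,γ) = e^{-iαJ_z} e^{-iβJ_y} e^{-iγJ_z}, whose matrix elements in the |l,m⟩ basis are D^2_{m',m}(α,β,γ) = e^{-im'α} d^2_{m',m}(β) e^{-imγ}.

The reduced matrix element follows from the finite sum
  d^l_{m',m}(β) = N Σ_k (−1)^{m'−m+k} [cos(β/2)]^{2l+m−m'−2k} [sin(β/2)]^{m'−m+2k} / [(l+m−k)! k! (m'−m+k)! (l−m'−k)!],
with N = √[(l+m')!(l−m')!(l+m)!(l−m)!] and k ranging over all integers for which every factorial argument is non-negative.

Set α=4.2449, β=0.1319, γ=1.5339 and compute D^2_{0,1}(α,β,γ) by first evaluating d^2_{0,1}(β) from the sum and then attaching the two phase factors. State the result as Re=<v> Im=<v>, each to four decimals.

Re=0.0059 Im=-0.1596

First d^2_{0,1}(β=0.1319), then the phase factors e^{-i(0)α} and e^{-i(1)γ}:
c=cos(0.131900/2)=0.997826, s=sin(0.131900/2)=0.065902; N=√[2·2·6·1]=4.898979
The bounds max(0,m−m')=1 and min(l+m,l−m')=2 give 2 terms
  k=1: (−1)^0·4.8990/(2)·0.9978^3·0.0659^1 = +0.160376
  k=2: (−1)^1·4.8990/(2)·0.9978^1·0.0659^3 = -0.000700
d^2_{0,1}(0.1319) = +0.160376 -0.000700 = +0.159677
D = (+1.000000+0.000000i)·(+0.159677)·(+0.036888-0.999319i) = +0.005890-0.159568i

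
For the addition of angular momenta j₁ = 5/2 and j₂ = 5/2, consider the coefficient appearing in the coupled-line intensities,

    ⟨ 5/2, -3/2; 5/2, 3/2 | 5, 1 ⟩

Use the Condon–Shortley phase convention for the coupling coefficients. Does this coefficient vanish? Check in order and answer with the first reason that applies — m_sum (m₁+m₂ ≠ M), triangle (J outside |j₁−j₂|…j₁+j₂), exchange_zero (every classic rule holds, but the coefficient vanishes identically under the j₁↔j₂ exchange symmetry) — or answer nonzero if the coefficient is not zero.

m-sum: m₁+m₂ = -3/2+3/2 = 0, M = 1  ✗ ⇒ coefficient is 0

m_sum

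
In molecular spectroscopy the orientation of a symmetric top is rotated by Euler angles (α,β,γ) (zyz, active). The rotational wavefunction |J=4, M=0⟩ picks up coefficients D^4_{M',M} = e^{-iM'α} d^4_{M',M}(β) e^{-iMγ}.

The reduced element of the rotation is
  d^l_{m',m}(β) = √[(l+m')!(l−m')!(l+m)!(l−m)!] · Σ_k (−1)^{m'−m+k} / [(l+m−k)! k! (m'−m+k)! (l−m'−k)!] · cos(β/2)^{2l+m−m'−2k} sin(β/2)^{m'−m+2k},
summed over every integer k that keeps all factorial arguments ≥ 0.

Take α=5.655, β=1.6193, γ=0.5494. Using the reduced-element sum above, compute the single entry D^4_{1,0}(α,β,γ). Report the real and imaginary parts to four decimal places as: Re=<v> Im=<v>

Re=-0.0654 Im=-0.0475

First d^4_{1,0}(β=1.6193), then the phase factors e^{-i(1)α} and e^{-i(0)γ}:
With c≡cos(β/2)=0.689752 and s≡sin(β/2)=0.724046, N=[120·6·24·24]^{1/2}=643.987578
k∈{0,1,2,3} keeps every argument non-negative
  k=0: (−1)^1·643.9876/(144)·0.6898^7·0.7240^1 = -0.240509
  k=1: (−1)^2·643.9876/(24)·0.6898^5·0.7240^3 = +1.590116
  k=2: (−1)^3·643.9876/(24)·0.6898^3·0.7240^5 = -1.752166
  k=3: (−1)^4·643.9876/(144)·0.6898^1·0.7240^7 = +0.321788
d^4_{1,0}(1.6193) = -0.240509 +1.590116 -1.752166 +0.321788 = -0.080770
D = (+0.809095+0.587677i)·(-0.080770)·(+1.000000+0.000000i) = -0.065351-0.047467i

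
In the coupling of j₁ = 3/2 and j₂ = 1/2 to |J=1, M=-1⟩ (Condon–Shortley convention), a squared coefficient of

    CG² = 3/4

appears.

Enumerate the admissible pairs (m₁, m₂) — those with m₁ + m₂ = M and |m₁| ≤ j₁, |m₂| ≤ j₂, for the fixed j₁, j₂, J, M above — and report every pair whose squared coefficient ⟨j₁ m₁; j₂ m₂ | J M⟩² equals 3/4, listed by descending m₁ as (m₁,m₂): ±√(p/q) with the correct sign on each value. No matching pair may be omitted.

Admissible pairs with m₁+m₂ = M = -1: (-3/2,1/2), (-1/2,-1/2)
  (m₁,m₂)=(-1/2,-1/2): CG² = 1/4, CG = +√(1/4)
  (m₁,m₂)=(-3/2,1/2): CG² = 3/4, CG = −√(3/4)   ← matches the target
Pairs with CG² = 3/4: (-3/2,1/2): −√(3/4)

(-3/2,1/2): −√(3/4)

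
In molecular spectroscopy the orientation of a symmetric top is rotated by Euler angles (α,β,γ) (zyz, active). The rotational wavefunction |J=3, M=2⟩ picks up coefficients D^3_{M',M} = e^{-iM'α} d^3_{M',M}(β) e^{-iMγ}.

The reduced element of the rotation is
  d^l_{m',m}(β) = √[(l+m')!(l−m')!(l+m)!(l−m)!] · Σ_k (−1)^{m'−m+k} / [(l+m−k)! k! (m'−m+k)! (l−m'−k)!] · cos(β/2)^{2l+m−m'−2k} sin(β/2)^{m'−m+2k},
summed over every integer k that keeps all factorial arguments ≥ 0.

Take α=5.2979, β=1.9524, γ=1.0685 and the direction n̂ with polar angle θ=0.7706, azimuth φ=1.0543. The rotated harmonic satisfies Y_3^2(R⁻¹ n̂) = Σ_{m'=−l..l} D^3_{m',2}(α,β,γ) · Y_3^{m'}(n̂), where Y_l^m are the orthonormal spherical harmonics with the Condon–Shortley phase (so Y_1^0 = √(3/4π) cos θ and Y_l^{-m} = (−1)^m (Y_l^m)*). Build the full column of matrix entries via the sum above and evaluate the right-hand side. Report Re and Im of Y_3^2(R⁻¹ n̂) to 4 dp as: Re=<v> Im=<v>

Re=0.3028 Im=-0.2501

Need the full column D^3_{m',2} for m'=−3..3 at α=5.2979, β=1.9524, γ=1.0685.
cos(β/2)=0.560174, sin(β/2)=0.828375
d^3_{-3,2}: single k=5 term ⇒ +0.535221;  D = +0.198756+0.496948i
d^3_{-2,2}: k∈[4..5] ⇒ +0.738795 -0.323118 = +0.415677;  D = -0.236359+0.341938i
d^3_{-1,2}: k∈[3..4] ⇒ +0.631946 -0.690967 = -0.059021;  D = +0.059010+0.001139i
d^3_{0,2}: k∈[2..3] ⇒ +0.370090 -0.809309 = -0.439219;  D = +0.235611+0.370676i
d^3_{1,2}: k∈[1..2] ⇒ +0.144492 -0.631946 = -0.487455;  D = -0.198356+0.445272i
d^3_{2,2}: k∈[0..1] ⇒ +0.030899 -0.337844 = -0.306946;  D = -0.302705+0.050849i
d^3_{3,2}: single k=0 term ⇒ -0.111923;  D = -0.076450-0.081745i
Y_3^{m'}(θ=0.7706,φ=1.0543) and Σ D·Y over m':
  (+0.1988+0.4969i)·(-0.1410+0.0030i)  (-0.2364+0.3419i)·(-0.1823-0.3056i)  (+0.0590+0.0011i)·(+0.1750-0.3081i)  (+0.2356+0.3707i)·(-0.1141+0.0000i)  (-0.1984+0.4453i)·(-0.1750-0.3081i)  (-0.3027+0.0508i)·(-0.1823+0.3056i)  (-0.0764-0.0817i)·(+0.1410+0.0030i)
Y_3^2(R⁻¹ n̂) = +0.302845-0.250138i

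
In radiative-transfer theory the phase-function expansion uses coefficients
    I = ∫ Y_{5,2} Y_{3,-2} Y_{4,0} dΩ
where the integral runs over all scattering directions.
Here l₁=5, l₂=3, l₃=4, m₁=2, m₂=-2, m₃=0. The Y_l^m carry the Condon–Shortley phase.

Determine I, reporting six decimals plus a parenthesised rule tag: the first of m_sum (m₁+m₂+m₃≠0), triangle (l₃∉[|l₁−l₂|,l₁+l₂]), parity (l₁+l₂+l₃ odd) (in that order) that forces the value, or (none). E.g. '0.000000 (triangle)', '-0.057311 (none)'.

Rules hold: Σm=0, L=12 even, 2≤4≤8.
N = 11·7·9 = 693
Δ = 4!·6!·2!/13! = 1/180180
Racah Σ t=1..3: t=1:−1/576 t=2:+1/144 t=3:−1/576 = 1/288
⇒ 3j(5 3 4; 0 0 0)² = 20/1001, sgn +1
Racah Σ t=0..1: t=0:+1/864 t=1:−1/576 = -1/1728
⇒ 3j(5 3 4; 2 -2 0)² = 5/1287, sgn -1
4πI² = N·(3j₀)²·(3jₘ)² = 100/1859
I = -1·√(0.0537924/4π) = -0.06542675
No selection rule forces the value: the integral is nonzero (none).

-0.065427 (none)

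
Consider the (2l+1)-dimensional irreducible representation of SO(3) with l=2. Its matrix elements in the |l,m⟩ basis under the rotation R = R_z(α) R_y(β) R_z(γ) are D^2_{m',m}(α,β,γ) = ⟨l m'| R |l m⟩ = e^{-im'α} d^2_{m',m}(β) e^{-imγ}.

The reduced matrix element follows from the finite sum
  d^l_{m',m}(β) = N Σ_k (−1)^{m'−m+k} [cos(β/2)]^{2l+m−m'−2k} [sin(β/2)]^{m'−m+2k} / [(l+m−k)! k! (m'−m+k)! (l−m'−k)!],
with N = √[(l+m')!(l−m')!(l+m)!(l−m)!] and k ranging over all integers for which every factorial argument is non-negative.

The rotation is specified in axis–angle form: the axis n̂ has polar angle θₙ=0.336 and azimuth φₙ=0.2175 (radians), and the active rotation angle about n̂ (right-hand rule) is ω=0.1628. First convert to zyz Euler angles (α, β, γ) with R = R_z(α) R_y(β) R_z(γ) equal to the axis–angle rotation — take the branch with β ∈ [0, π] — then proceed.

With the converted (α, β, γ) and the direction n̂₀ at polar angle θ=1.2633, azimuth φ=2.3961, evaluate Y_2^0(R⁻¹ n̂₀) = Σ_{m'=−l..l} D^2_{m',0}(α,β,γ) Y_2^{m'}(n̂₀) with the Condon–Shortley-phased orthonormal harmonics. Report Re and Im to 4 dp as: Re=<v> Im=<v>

Axis–angle → zyz. n̂ = (sinθₙcosφₙ, sinθₙsinφₙ, cosθₙ) = (+0.321945, +0.071149, +0.944081), ω = 0.1628.
R = I cosω + sinω [n̂]ₓ + (1−cosω) n̂n̂ᵀ gives
  R = [+0.988148, -0.152715, +0.015551; +0.153321, +0.986844, -0.051293; -0.007513, +0.053070, +0.998563]
β = atan2(√(R₁₃²+R₂₃²), R₃₃) = 0.053625; α = atan2(R₂₃, R₁₃) mod 2π = 5.006756; γ = atan2(R₃₂, −R₃₁) mod 2π = 1.430163
Need the full column D^2_{m',0} for m'=−2..2 at α=5.0068, β=0.0536, γ=1.4302.
cos(β/2)=0.999641, sin(β/2)=0.026809
d^2_{-2,0}: single k=2 term ⇒ +0.001759;  D = -0.001463-0.000977i
d^2_{-1,0}: k∈[1..2] ⇒ +0.065598 -0.000047 = +0.065551;  D = +0.019018-0.062731i
d^2_{0,0}: k∈[0..2] ⇒ +0.998563 -0.002873 +0.000001 = +0.995691;  D = +0.995691+0.000000i
d^2_{1,0}: k∈[0..1] ⇒ -0.065598 +0.000047 = -0.065551;  D = -0.019018-0.062731i
d^2_{2,0}: single k=0 term ⇒ +0.001759;  D = -0.001463+0.000977i
Y_2^{m'}(θ=1.2633,φ=2.3961) and Σ D·Y over m':
  (-0.0015-0.0010i)·(+0.0280+0.3498i)  (+0.0190-0.0627i)·(-0.1637-0.1512i)  (+0.9957+0.0000i)·(-0.2287+0.0000i)  (-0.0190-0.0627i)·(+0.1637-0.1512i)  (-0.0015+0.0010i)·(+0.0280-0.3498i)
Y_2^0(R⁻¹ n̂) = -0.252319+0.000000i

Re=-0.2523 Im=0.0000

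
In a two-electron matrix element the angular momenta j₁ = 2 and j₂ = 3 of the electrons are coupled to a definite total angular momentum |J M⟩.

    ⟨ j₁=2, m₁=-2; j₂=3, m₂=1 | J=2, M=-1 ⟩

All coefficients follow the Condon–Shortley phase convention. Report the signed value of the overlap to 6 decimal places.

−√(3/14) ≈ -0.462910

√[5·3!1!3!/8! · 0!4!4!2!1!3!] = √(216/7)
  +(−1)^3/∏(3,0,1,1,0,2)! = -1/12  (running -1/12)
⟨..|..⟩ = √(216/7)·(-1/12) = -0.462910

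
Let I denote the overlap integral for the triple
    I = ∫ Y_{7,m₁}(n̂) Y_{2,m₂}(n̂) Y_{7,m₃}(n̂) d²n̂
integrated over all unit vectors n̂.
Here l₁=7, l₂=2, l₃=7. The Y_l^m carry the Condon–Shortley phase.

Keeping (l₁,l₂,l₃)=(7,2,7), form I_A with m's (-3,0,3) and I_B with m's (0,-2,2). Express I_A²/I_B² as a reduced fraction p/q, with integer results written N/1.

Shared (l₁,l₂,l₃)=(7,2,7): N and (l;000)² cancel in I_A²/I_B².
A: Δ = 2!·12!·2!/17! = 1/185640; Racah Σ t=0..2: t=0:+1/29030400 t=1:−1/2177280 t=2:+1/3870720 = -29/174182400; ⇒ 3j(7 2 7; -3 0 3)² = 841/185640, sgn -1
B: Δ = 2!·12!·2!/17! = 1/185640; Racah Σ t=0..0: t=0:+1/2419200 = 1/2419200; ⇒ 3j(7 2 7; 0 -2 2)² = 27/1105, sgn -1
I_A²/I_B² = (841/185640)/(27/1105) = 841/4536

841/4536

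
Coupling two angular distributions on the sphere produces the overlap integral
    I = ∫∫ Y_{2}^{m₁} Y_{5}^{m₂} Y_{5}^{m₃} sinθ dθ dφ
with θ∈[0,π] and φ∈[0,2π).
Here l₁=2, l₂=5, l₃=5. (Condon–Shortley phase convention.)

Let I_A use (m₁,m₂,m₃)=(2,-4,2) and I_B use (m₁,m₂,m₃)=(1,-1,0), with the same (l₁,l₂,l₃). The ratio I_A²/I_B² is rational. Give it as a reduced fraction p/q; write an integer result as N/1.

Shared (l₁,l₂,l₃)=(2,5,5): N and (l;000)² cancel in I_A²/I_B².
A: Δ = 2!·2!·8!/13! = 1/38610; Racah Σ t=0..0: t=0:+1/20160 = 1/20160; ⇒ 3j(2 5 5; 2 -4 2)² = 12/715, sgn -1
B: Δ = 2!·2!·8!/13! = 1/38610; Racah Σ t=0..1: t=0:+1/1152 t=1:−1/1440 = 1/5760; ⇒ 3j(2 5 5; 1 -1 0)² = 1/858, sgn -1
I_A²/I_B² = (12/715)/(1/858) = 72/5

72/5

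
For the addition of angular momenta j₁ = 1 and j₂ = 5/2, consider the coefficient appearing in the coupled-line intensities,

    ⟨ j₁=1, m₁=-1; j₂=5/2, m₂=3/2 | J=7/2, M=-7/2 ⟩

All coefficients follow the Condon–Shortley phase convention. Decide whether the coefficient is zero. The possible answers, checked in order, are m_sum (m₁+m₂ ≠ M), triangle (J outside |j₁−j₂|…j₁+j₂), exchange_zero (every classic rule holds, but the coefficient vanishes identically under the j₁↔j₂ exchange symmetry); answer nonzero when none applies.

m_sum

m-sum: m₁+m₂ = -1+3/2 = 1/2, M = -7/2  ✗ ⇒ coefficient is 0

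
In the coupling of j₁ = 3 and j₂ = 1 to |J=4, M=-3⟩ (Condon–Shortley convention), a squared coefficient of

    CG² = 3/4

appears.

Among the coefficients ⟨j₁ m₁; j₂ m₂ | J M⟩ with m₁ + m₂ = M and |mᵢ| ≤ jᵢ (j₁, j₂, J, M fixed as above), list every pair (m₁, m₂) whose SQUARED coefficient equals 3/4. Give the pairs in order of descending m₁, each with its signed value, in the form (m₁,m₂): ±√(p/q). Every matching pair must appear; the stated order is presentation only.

(-2,-1): +√(3/4)

Admissible pairs with m₁+m₂ = M = -3: (-3,0), (-2,-1)
  (m₁,m₂)=(-2,-1): CG² = 3/4, CG = +√(3/4)   ← matches the target
  (m₁,m₂)=(-3,0): CG² = 1/4, CG = +√(1/4)
Pairs with CG² = 3/4: (-2,-1): +√(3/4)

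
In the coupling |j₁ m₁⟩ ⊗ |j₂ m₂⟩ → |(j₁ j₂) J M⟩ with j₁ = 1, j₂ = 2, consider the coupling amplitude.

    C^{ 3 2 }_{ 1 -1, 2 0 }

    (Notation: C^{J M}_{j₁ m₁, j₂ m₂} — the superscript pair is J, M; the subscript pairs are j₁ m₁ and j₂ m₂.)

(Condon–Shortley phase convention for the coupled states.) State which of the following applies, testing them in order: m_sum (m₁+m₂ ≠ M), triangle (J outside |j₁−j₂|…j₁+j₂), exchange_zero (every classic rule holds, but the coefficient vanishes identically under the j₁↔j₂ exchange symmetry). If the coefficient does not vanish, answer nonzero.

m_sum

m-sum: m₁+m₂ = -1+0 = -1, M = 2  ✗ ⇒ coefficient is 0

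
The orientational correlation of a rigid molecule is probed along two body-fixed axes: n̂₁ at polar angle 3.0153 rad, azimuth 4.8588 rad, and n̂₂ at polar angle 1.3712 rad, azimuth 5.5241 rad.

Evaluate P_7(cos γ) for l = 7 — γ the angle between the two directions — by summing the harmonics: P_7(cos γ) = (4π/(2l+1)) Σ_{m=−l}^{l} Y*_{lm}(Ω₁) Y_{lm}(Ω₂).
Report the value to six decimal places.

0.198792

Addition theorem: P_7(cos γ) = (4π/15) Σ_m Y*_{lm}(Ω₁) Y_{lm}(Ω₂), m = −7…7:
  m=-7: (-0.000000, 0.000000) × (0.245800, -0.358355) = (-0.000000, 0.000000)  (running Σ = (-0.000000, 0.000000))
  m=-6: (0.000005, 0.000006) × (-0.051712, -0.324822) = (0.000002, -0.000002)  (running Σ = (0.000002, -0.000002))
  m=-5: (0.000092, -0.000102) × (0.128819, 0.098710) = (0.000022, -0.000004)  (running Σ = (0.000023, -0.000006))
  m=-4: (-0.001496, -0.000992) × (0.332388, -0.035114) = (-0.000532, -0.000277)  (running Σ = (-0.000508, -0.000283))
  m=-3: (-0.007196, 0.015317) × (-0.042358, 0.049635) = (-0.000455, -0.001006)  (running Σ = (-0.000964, -0.001289))
  m=-2: (0.106670, 0.032160) × (0.017082, 0.324293) = (-0.008607, 0.035142)  (running Σ = (-0.009571, 0.033853))
  m=-1: (0.067306, -0.456418) × (-0.019610, -0.018604) = (-0.009811, 0.007698)  (running Σ = (-0.019382, 0.041551))
  m=0: (-0.861720, -0.000000) × (-0.320353, 0.000000) = (0.276054, 0.000000)  (running Σ = (0.256672, 0.041551))
  m=1: (-0.067306, -0.456418) × (0.019610, -0.018604) = (-0.009811, -0.007698)  (running Σ = (0.246861, 0.033853))
  m=2: (0.106670, -0.032160) × (0.017082, -0.324293) = (-0.008607, -0.035142)  (running Σ = (0.238254, -0.001289))
  m=3: (0.007196, 0.015317) × (0.042358, 0.049635) = (-0.000455, 0.001006)  (running Σ = (0.237799, -0.000283))
  m=4: (-0.001496, 0.000992) × (0.332388, 0.035114) = (-0.000532, 0.000277)  (running Σ = (0.237267, -0.000006))
  m=5: (-0.000092, -0.000102) × (-0.128819, 0.098710) = (0.000022, 0.000004)  (running Σ = (0.237289, -0.000002))
  m=6: (0.000005, -0.000006) × (-0.051712, 0.324822) = (0.000002, 0.000002)  (running Σ = (0.237290, 0.000000))
  m=7: (0.000000, 0.000000) × (-0.245800, -0.358355) = (-0.000000, -0.000000)  (running Σ = (0.237290, -0.000000))
Total Σ_m = (0.237290, -0.000000). Multiply by 0.837758: (0.198792, -0.000000). P_7(cos γ) = 0.198792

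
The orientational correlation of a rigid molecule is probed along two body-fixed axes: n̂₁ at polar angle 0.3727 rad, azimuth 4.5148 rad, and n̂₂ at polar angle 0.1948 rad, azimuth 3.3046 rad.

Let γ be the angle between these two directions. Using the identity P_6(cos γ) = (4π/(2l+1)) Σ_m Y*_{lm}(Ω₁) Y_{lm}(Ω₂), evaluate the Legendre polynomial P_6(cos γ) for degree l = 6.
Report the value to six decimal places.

Expand P_6 via completeness: Σ_{m} conj(Y_{6,m}) at Ω₁ times Y_{6,m} at Ω₂ —
  term(m=-6) = 0.00000 + 0.00000j   from Y*(Ω₁)=-0.00042 + 0.00104j, Y(Ω₂)=0.00001 - 0.00002j
  term(m=-5) = 0.00000 - 0.00000j   from Y*(Ω₁)=-0.00833 - 0.00549j, Y(Ω₂)=-0.00031 + 0.00032j
  term(m=-4) = 0.00003 - 0.00026j   from Y*(Ω₁)=0.03770 - 0.03807j, Y(Ω₂)=0.00382 - 0.00291j
  term(m=-3) = -0.00595 - 0.00317j   from Y*(Ω₁)=0.10704 + 0.15892j, Y(Ω₂)=-0.03105 + 0.01652j
  term(m=-2) = -0.05761 + 0.05065j   from Y*(Ω₁)=-0.40716 + 0.16984j, Y(Ω₂)=0.16472 - 0.05569j
  term(m=-1) = 0.09833 + 0.26077j   from Y*(Ω₁)=-0.10441 - 0.52152j, Y(Ω₂)=-0.51705 + 0.08504j
  term(m=+0) = -0.00696 + 0.00000j   from Y*(Ω₁)=-0.01071 + 0.00000j, Y(Ω₂)=0.64991 + 0.00000j
  term(m=+1) = 0.09833 - 0.26077j   from Y*(Ω₁)=0.10441 - 0.52152j, Y(Ω₂)=0.51705 + 0.08504j
  term(m=+2) = -0.05761 - 0.05065j   from Y*(Ω₁)=-0.40716 - 0.16984j, Y(Ω₂)=0.16472 + 0.05569j
  term(m=+3) = -0.00595 + 0.00317j   from Y*(Ω₁)=-0.10704 + 0.15892j, Y(Ω₂)=0.03105 + 0.01652j
  term(m=+4) = 0.00003 + 0.00026j   from Y*(Ω₁)=0.03770 + 0.03807j, Y(Ω₂)=0.00382 + 0.00291j
  term(m=+5) = 0.00000 + 0.00000j   from Y*(Ω₁)=0.00833 - 0.00549j, Y(Ω₂)=0.00031 + 0.00032j
  term(m=+6) = 0.00000 - 0.00000j   from Y*(Ω₁)=-0.00042 - 0.00104j, Y(Ω₂)=0.00001 + 0.00002j
Σ over m = 0.06267 + 0.00000j; ×(4π/13) → 0.06058 + 0.00000j. Real part: 0.060578

0.060578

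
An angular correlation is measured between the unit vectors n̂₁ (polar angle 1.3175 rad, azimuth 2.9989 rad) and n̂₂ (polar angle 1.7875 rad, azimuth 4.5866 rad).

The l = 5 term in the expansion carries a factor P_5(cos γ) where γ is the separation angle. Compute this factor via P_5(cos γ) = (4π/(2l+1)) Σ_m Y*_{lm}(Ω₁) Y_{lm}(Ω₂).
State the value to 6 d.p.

Addition theorem: P_5(cos γ) = (4π/11) Σ_m Y*_{lm}(Ω₁) Y_{lm}(Ω₂), m = −5…5:
  term(m=-5) = -0.013738-0.162152i   from Y*(Ω₁)=-0.298403+0.258288i, Y(Ω₂)=-0.242574+0.333435i
  term(m=-4) = -0.092529+0.006266i   from Y*(Ω₁)=+0.271850-0.174543i, Y(Ω₂)=-0.251494-0.138424i
  term(m=-3) = +0.001302+0.025647i   from Y*(Ω₁)=+0.124161-0.056654i, Y(Ω₂)=-0.069333+0.174923i
  term(m=-2) = +0.096648-0.003269i   from Y*(Ω₁)=-0.309979+0.090946i, Y(Ω₂)=-0.289925-0.074517i
  term(m=-1) = -0.000133-0.007853i   from Y*(Ω₁)=-0.062498+0.008979i, Y(Ω₂)=-0.015605+0.123402i
  term(m=+0) = -0.095162+0.000000i   from Y*(Ω₁)=+0.318059-0.000000i, Y(Ω₂)=-0.299197+0.000000i
  term(m=+1) = -0.000133+0.007853i   from Y*(Ω₁)=+0.062498+0.008979i, Y(Ω₂)=+0.015605+0.123402i
  term(m=+2) = +0.096648+0.003269i   from Y*(Ω₁)=-0.309979-0.090946i, Y(Ω₂)=-0.289925+0.074517i
  term(m=+3) = +0.001302-0.025647i   from Y*(Ω₁)=-0.124161-0.056654i, Y(Ω₂)=+0.069333+0.174923i
  term(m=+4) = -0.092529-0.006266i   from Y*(Ω₁)=+0.271850+0.174543i, Y(Ω₂)=-0.251494+0.138424i
  term(m=+5) = -0.013738+0.162152i   from Y*(Ω₁)=+0.298403+0.258288i, Y(Ω₂)=+0.242574+0.333435i
Accumulated sum -0.112063+0.000000i; after 4π/(2l+1) scaling, -0.128021+0.000000i ⇒ P_5 = -0.128021

-0.128021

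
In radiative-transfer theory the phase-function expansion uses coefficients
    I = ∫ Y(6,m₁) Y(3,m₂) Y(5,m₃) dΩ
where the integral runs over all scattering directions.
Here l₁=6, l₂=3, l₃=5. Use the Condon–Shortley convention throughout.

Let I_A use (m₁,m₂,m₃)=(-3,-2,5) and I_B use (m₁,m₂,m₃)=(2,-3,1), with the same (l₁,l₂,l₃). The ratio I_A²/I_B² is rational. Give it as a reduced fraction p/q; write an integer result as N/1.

9/35

Shared (l₁,l₂,l₃)=(6,3,5): N and (l;000)² cancel in I_A²/I_B².
A: Δ = 4!·8!·2!/15! = 1/675675; Racah Σ t=1..1: t=1:−1/483840 = -1/483840; ⇒ 3j(6 3 5; -3 -2 5)² = 6/1001, sgn -1
B: Δ = 4!·8!·2!/15! = 1/675675; Racah Σ t=0..0: t=0:+1/27648 = 1/27648; ⇒ 3j(6 3 5; 2 -3 1)² = 10/429, sgn +1
I_A²/I_B² = (6/1001)/(10/429) = 9/35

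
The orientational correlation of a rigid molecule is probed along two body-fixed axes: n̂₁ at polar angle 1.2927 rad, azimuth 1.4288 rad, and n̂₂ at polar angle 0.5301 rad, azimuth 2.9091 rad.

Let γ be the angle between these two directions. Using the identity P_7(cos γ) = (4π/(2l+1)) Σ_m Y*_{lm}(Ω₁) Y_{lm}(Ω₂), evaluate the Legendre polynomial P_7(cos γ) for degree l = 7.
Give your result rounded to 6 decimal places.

Addition theorem: P_7(cos γ) = (4π/15) Σ_m Y*_{lm}(Ω₁) Y_{lm}(Ω₂), m = −7…7:
  term(m=-7) = (-0.000951, 0.001294)   from Y*(Ω₁)=(-0.318603, -0.207294), Y(Ω₂)=(0.000239, -0.004218)
  term(m=-6) = (-0.009376, -0.005658)   from Y*(Ω₁)=(-0.267372, 0.305575), Y(Ω₂)=(0.004718, 0.026555)
  term(m=-5) = (-0.000281, 0.000578)   from Y*(Ω₁)=(-0.003984, -0.004636), Y(Ω₂)=(-0.041776, -0.096558)
  term(m=-4) = (-0.089907, -0.034045)   from Y*(Ω₁)=(-0.293335, 0.187186), Y(Ω₂)=(0.165175, 0.221465)
  term(m=-3) = (0.014508, -0.052120)   from Y*(Ω₁)=(0.047225, 0.104071), Y(Ω₂)=(-0.362840, -0.304055)
  term(m=-2) = (-0.125256, -0.022921)   from Y*(Ω₁)=(-0.286775, 0.083704), Y(Ω₂)=(0.380988, 0.191131)
  term(m=-1) = (-0.000843, 0.009287)   from Y*(Ω₁)=(0.022133, 0.154821), Y(Ω₂)=(0.058021, 0.013738)
  term(m=+0) = (0.125446, 0.000000)   from Y*(Ω₁)=(-0.281425, -0.000000), Y(Ω₂)=(-0.445753, 0.000000)
  term(m=+1) = (-0.000843, -0.009287)   from Y*(Ω₁)=(-0.022133, 0.154821), Y(Ω₂)=(-0.058021, 0.013738)
  term(m=+2) = (-0.125256, 0.022921)   from Y*(Ω₁)=(-0.286775, -0.083704), Y(Ω₂)=(0.380988, -0.191131)
  term(m=+3) = (0.014508, 0.052120)   from Y*(Ω₁)=(-0.047225, 0.104071), Y(Ω₂)=(0.362840, -0.304055)
  term(m=+4) = (-0.089907, 0.034045)   from Y*(Ω₁)=(-0.293335, -0.187186), Y(Ω₂)=(0.165175, -0.221465)
  term(m=+5) = (-0.000281, -0.000578)   from Y*(Ω₁)=(0.003984, -0.004636), Y(Ω₂)=(0.041776, -0.096558)
  term(m=+6) = (-0.009376, 0.005658)   from Y*(Ω₁)=(-0.267372, -0.305575), Y(Ω₂)=(0.004718, -0.026555)
  term(m=+7) = (-0.000951, -0.001294)   from Y*(Ω₁)=(0.318603, -0.207294), Y(Ω₂)=(-0.000239, -0.004218)
Total Σ_m = (-0.298765, -0.000000). Multiply by 0.837758: (-0.250293, -0.000000). P_7(cos γ) = -0.250293

-0.250293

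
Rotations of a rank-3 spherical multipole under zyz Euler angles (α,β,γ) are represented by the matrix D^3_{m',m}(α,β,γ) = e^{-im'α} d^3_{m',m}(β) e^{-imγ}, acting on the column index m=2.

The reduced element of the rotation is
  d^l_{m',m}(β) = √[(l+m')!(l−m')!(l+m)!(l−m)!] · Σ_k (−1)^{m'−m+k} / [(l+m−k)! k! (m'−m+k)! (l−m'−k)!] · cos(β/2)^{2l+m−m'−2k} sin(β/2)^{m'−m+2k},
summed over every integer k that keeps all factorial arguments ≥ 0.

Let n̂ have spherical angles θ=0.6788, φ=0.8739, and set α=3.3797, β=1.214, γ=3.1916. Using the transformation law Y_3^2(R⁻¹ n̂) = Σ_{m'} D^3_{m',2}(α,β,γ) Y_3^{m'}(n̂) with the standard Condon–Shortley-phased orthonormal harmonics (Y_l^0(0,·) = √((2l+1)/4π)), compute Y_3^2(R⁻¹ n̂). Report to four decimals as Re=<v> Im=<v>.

Re=-0.1535 Im=-0.1244

Need the full column D^3_{m',2} for m'=−3..3 at α=3.3797, β=1.2140, γ=3.1916.
cos(β/2)=0.821363, sin(β/2)=0.570406
d^3_{-3,2}: single k=5 term ⇒ +0.121487;  D = -0.099276-0.070024i
d^3_{-2,2}: k∈[4..5] ⇒ +0.357089 -0.034443 = +0.322646;  D = +0.300082+0.118536i
d^3_{-1,2}: k∈[3..4] ⇒ +0.650410 -0.156839 = +0.493571;  D = -0.488872-0.067942i
d^3_{0,2}: k∈[2..3] ⇒ +0.811090 -0.391171 = +0.419919;  D = +0.417820-0.041928i
d^3_{1,2}: k∈[1..2] ⇒ +0.674310 -0.650410 = +0.023900;  D = -0.022546+0.007928i
d^3_{2,2}: k∈[0..1] ⇒ +0.307051 -0.740421 = -0.433370;  D = -0.363390+0.236128i
d^3_{3,2}: single k=0 term ⇒ -0.522318;  D = +0.358494-0.379867i
Y_3^{m'}(θ=0.6788,φ=0.8739) and Σ D·Y over m':
  (-0.0993-0.0700i)·(-0.0896-0.0513i)  (+0.3001+0.1185i)·(-0.0552-0.3087i)  (-0.4889-0.0679i)·(+0.2642-0.3157i)  (+0.4178-0.0419i)·(+0.0084+0.0000i)  (-0.0225+0.0079i)·(-0.2642-0.3157i)  (-0.3634+0.2361i)·(-0.0552+0.3087i)  (+0.3585-0.3799i)·(+0.0896-0.0513i)
Y_3^2(R⁻¹ n̂) = -0.153512-0.124384i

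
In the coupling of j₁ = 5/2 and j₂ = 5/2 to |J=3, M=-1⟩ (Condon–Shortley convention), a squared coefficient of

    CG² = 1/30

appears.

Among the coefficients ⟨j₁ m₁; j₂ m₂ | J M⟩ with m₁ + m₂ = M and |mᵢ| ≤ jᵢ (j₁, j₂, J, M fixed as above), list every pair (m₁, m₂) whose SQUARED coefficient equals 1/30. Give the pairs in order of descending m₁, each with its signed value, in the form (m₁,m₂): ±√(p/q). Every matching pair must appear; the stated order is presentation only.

Admissible pairs with m₁+m₂ = M = -1: (-5/2,3/2), (-3/2,1/2), (-1/2,-1/2), (1/2,-3/2), (3/2,-5/2)
  (m₁,m₂)=(3/2,-5/2): CG² = 1/3, CG = +√(1/3)
  (m₁,m₂)=(1/2,-3/2): CG² = 1/30, CG = +√(1/30)   ← matches the target
  (m₁,m₂)=(-1/2,-1/2): CG² = 4/15, CG = −√(4/15)
  (m₁,m₂)=(-3/2,1/2): CG² = 1/30, CG = +√(1/30)   ← matches the target
  (m₁,m₂)=(-5/2,3/2): CG² = 1/3, CG = +√(1/3)
Pairs with CG² = 1/30: (1/2,-3/2): +√(1/30); (-3/2,1/2): +√(1/30)

(1/2,-3/2): +√(1/30); (-3/2,1/2): +√(1/30)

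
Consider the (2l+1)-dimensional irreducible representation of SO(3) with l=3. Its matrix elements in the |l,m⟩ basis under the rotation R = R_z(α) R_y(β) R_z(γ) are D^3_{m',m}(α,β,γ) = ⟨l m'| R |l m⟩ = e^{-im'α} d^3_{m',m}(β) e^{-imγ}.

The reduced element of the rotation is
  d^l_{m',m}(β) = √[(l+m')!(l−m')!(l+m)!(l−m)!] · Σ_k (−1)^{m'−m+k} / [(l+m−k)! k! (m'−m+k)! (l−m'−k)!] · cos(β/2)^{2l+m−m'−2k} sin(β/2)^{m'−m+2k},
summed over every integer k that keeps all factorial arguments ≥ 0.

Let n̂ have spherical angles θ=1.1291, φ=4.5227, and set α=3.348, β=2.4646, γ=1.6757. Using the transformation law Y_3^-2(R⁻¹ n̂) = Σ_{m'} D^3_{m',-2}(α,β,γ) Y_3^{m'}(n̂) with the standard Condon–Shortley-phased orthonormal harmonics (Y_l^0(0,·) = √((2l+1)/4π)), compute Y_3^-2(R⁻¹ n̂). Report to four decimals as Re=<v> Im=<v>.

Re=-0.0683 Im=0.0933

Need the full column D^3_{m',-2} for m'=−3..3 at α=3.3480, β=2.4646, γ=1.6757.
cos(β/2)=0.332069, sin(β/2)=0.943255
d^3_{-3,-2}: single k=1 term ⇒ +0.009329;  D = +0.006303+0.006878i
d^3_{-2,-2}: k∈[0..1] ⇒ +0.001341 -0.054093 = -0.052752;  D = +0.042853+0.030763i
d^3_{-1,-2}: k∈[0..1] ⇒ -0.012044 +0.194358 = +0.182314;  D = +0.166749+0.073710i
d^3_{0,-2}: k∈[0..1] ⇒ +0.059256 -0.478117 = -0.418861;  D = +0.409676+0.087237i
d^3_{1,-2}: k∈[0..1] ⇒ -0.194358 +0.784105 = +0.589747;  D = +0.589743+0.002005i
d^3_{2,-2}: k∈[0..1] ⇒ +0.436459 -0.704328 = -0.267869;  D = +0.262368-0.054007i
d^3_{3,-2}: single k=0 term ⇒ -0.607365;  D = -0.557169+0.241775i
Y_3^{m'}(θ=1.1291,φ=4.5227) and Σ D·Y over m':
  (+0.0063+0.0069i)·(+0.1661-0.2597i)  (+0.0429+0.0308i)·(-0.3317-0.1322i)  (+0.1667+0.0737i)·(+0.0048-0.0248i)  (+0.4097+0.0872i)·(-0.3328+0.0000i)  (+0.5897+0.0020i)·(-0.0048-0.0248i)  (+0.2624-0.0540i)·(-0.3317+0.1322i)  (-0.5572+0.2418i)·(-0.1661-0.2597i)
Y_3^-2(R⁻¹ n̂) = -0.068338+0.093333i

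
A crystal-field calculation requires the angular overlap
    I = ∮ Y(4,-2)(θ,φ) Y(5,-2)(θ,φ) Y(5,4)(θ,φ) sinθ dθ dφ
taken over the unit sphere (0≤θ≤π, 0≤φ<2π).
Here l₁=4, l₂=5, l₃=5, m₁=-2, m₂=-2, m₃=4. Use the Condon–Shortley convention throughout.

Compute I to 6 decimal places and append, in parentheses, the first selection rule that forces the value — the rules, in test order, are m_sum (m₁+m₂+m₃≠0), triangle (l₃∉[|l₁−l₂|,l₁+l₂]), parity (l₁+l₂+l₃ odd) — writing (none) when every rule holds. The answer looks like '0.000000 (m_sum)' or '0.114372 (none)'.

Rules hold: Σm=0, L=14 even, 1≤5≤9.
N = 9·11·11 = 1089
Δ = 4!·4!·6!/15! = 1/3153150
Racah Σ t=0..4: t=0:+1/69120 t=1:−1/1728 t=2:+1/576 t=3:−1/1728 t=4:+1/69120 = 7/11520
⇒ 3j(4 5 5; 0 0 0)² = 2/143, sgn -1
Racah Σ t=2..3: t=2:+1/11520 t=3:−1/25920 = 1/20736
⇒ 3j(4 5 5; -2 -2 4)² = 5/429, sgn -1
4πI² = N·(3j₀)²·(3jₘ)² = 30/169
I = +1·√(0.177515/4π) = 0.11885360
No selection rule forces the value: the integral is nonzero (none).

0.118854 (none)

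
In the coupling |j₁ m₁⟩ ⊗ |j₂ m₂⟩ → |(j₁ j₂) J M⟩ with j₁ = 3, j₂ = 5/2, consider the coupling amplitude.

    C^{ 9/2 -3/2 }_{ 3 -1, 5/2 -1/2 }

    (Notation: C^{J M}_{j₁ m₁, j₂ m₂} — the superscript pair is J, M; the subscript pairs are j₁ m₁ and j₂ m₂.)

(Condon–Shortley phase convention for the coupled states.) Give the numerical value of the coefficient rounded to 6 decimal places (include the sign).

j₁+j₂−J=1  J+j₁−j₂=5  J−j₁+j₂=4  j₁+j₂+J+1=11
(j₁±m₁, j₂±m₂, J±M) = (2,4,2,3,3,6)
P² = 138240/77
sum k=0..1:
  [0] +1/96 = 1/96
  [1] −1/72 = -1/72
S = -1/288
C² = P²·S² = 5/231 ; C = -0.147122

−√(5/231) = -0.147122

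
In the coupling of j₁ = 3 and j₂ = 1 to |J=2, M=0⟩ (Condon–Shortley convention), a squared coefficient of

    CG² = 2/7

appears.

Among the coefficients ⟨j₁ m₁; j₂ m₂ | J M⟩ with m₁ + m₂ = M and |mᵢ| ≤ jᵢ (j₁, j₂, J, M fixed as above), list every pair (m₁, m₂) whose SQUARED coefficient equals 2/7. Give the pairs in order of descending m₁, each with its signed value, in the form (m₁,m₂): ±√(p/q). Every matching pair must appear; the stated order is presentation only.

Admissible pairs with m₁+m₂ = M = 0: (-1,1), (0,0), (1,-1)
  (m₁,m₂)=(1,-1): CG² = 2/7, CG = +√(2/7)   ← matches the target
  (m₁,m₂)=(0,0): CG² = 3/7, CG = −√(3/7)
  (m₁,m₂)=(-1,1): CG² = 2/7, CG = +√(2/7)   ← matches the target
Pairs with CG² = 2/7: (1,-1): +√(2/7); (-1,1): +√(2/7)

(1,-1): +√(2/7); (-1,1): +√(2/7)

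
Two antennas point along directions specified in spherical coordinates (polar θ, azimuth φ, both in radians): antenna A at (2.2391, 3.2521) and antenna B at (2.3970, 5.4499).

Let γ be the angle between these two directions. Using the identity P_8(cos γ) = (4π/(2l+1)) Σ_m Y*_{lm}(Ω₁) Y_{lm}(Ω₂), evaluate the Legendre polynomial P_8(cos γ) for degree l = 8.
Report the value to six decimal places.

0.092652

Expand P_8 via completeness: Σ_{m} conj(Y_{8,m}) at Ω₁ times Y_{8,m} at Ω₂ —
  term(m=-8) = +0.000509+0.001624i   from Y*(Ω₁)=+0.047062+0.057402i, Y(Ω₂)=+0.021264+0.008570i
  term(m=-7) = -0.022117-0.007412i   from Y*(Ω₁)=+0.167706+0.163779i, Y(Ω₂)=-0.089596+0.043301i
  term(m=-6) = +0.088350-0.063131i   from Y*(Ω₁)=+0.330089+0.257798i, Y(Ω₂)=+0.073472-0.248636i
  term(m=-5) = -0.001189+0.180913i   from Y*(Ω₁)=+0.352530+0.217370i, Y(Ω₂)=+0.226820+0.373327i
  term(m=-4) = -0.026341-0.019351i   from Y*(Ω₁)=+0.069623+0.032950i, Y(Ω₂)=-0.416580-0.080786i
  term(m=-3) = -0.021176+0.006788i   from Y*(Ω₁)=-0.305180-0.105051i, Y(Ω₂)=+0.055193-0.041243i
  term(m=-2) = -0.028475+0.086860i   from Y*(Ω₁)=-0.255270-0.057355i, Y(Ω₂)=+0.033410-0.347774i
  term(m=-1) = +0.031252+0.043133i   from Y*(Ω₁)=+0.213334+0.023671i, Y(Ω₂)=+0.166872+0.183671i
  term(m=+0) = +0.083720+0.000000i   from Y*(Ω₁)=+0.297916-0.000000i, Y(Ω₂)=+0.281018+0.000000i
  term(m=+1) = +0.031252-0.043133i   from Y*(Ω₁)=-0.213334+0.023671i, Y(Ω₂)=-0.166872+0.183671i
  term(m=+2) = -0.028475-0.086860i   from Y*(Ω₁)=-0.255270+0.057355i, Y(Ω₂)=+0.033410+0.347774i
  term(m=+3) = -0.021176-0.006788i   from Y*(Ω₁)=+0.305180-0.105051i, Y(Ω₂)=-0.055193-0.041243i
  term(m=+4) = -0.026341+0.019351i   from Y*(Ω₁)=+0.069623-0.032950i, Y(Ω₂)=-0.416580+0.080786i
  term(m=+5) = -0.001189-0.180913i   from Y*(Ω₁)=-0.352530+0.217370i, Y(Ω₂)=-0.226820+0.373327i
  term(m=+6) = +0.088350+0.063131i   from Y*(Ω₁)=+0.330089-0.257798i, Y(Ω₂)=+0.073472+0.248636i
  term(m=+7) = -0.022117+0.007412i   from Y*(Ω₁)=-0.167706+0.163779i, Y(Ω₂)=+0.089596+0.043301i
  term(m=+8) = +0.000509-0.001624i   from Y*(Ω₁)=+0.047062-0.057402i, Y(Ω₂)=+0.021264-0.008570i
Accumulated sum +0.125341+0.000000i; after 4π/(2l+1) scaling, +0.092652+0.000000i ⇒ P_8 = 0.092652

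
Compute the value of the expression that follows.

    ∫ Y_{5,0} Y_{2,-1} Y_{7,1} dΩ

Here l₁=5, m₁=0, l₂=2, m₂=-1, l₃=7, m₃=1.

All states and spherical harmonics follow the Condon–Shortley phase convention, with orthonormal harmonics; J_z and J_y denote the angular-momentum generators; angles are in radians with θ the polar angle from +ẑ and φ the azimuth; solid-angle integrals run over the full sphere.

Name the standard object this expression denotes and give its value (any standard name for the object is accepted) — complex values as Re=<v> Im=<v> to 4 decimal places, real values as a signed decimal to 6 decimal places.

Gaunt coefficient, -0.207724

This is a Gaunt coefficient — the integral of a triple product of spherical harmonics over the sphere.
Checks pass: Σm=0; 14 even; l₃=7∈[3,7].
(2·5+1)(2·2+1)(2·7+1) = 825
Δ: 0! 10! 4! / 15! → 1/15015
sum: t=0:+1/57600 = 1/57600
3j²(5 2 7; 0 0 0) = Δ·Π!·Σ² = 21/715  (sign -1)
sum: t=0:+1/86400 = 1/86400
3j²(5 2 7; 0 -1 1) = Δ·Π!·Σ² = 16/715  (sign +1)
combine: 4πI² = 825·21/715·16/715 = 1008/1859
take √, sign -1: I = -0.20772350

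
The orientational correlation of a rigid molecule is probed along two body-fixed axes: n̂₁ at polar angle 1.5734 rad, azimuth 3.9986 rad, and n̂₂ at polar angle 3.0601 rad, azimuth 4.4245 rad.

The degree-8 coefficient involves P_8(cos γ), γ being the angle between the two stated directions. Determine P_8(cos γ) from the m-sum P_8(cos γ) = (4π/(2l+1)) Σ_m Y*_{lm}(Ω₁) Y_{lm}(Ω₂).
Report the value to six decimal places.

Expand P_8 via completeness: Σ_{m} conj(Y_{8,m}) at Ω₁ times Y_{8,m} at Ω₂ —
  [-8]  conj(Y_{8,-8})(Ω₁) = +0.433127+0.279380i ; Y_{8,-8}(Ω₂) = -0.000000+0.000000i ; Δ = -0.000000+0.000000i
  [-7]  conj(Y_{8,-7})(Ω₁) = +0.005153-0.001505i ; Y_{8,-7}(Ω₂) = -0.000000-0.000000i ; Δ = -0.000000-0.000000i
  [-6]  conj(Y_{8,-6})(Ω₁) = -0.156780+0.342162i ; Y_{8,-6}(Ω₂) = +0.000000-0.000002i ; Δ = +0.000000+0.000000i
  [-5]  conj(Y_{8,-5})(Ω₁) = +0.002632+0.005780i ; Y_{8,-5}(Ω₂) = +0.000034-0.000005i ; Δ = +0.000000+0.000000i
  [-4]  conj(Y_{8,-4})(Ω₁) = -0.324447-0.095561i ; Y_{8,-4}(Ω₂) = +0.000238+0.000533i ; Δ = -0.000026-0.000196i
  [-3]  conj(Y_{8,-3})(Ω₁) = -0.005741+0.003685i ; Y_{8,-3}(Ω₂) = -0.005589+0.004776i ; Δ = +0.000014-0.000048i
  [-2]  conj(Y_{8,-2})(Ω₁) = +0.046026-0.319172i ; Y_{8,-2}(Ω₂) = -0.055299-0.035897i ; Δ = -0.014003+0.015998i
  [-1]  conj(Y_{8,-1})(Ω₁) = -0.004600-0.005311i ; Y_{8,-1}(Ω₂) = +0.107548-0.363197i ; Δ = -0.002424+0.001099i
  [+0]  conj(Y_{8,0})(Ω₁) = +0.317959-0.000000i ; Y_{8,0}(Ω₂) = +1.028133+0.000000i ; Δ = +0.326905+0.000000i
  [+1]  conj(Y_{8,1})(Ω₁) = +0.004600-0.005311i ; Y_{8,1}(Ω₂) = -0.107548-0.363197i ; Δ = -0.002424-0.001099i
  [+2]  conj(Y_{8,2})(Ω₁) = +0.046026+0.319172i ; Y_{8,2}(Ω₂) = -0.055299+0.035897i ; Δ = -0.014003-0.015998i
  [+3]  conj(Y_{8,3})(Ω₁) = +0.005741+0.003685i ; Y_{8,3}(Ω₂) = +0.005589+0.004776i ; Δ = +0.000014+0.000048i
  [+4]  conj(Y_{8,4})(Ω₁) = -0.324447+0.095561i ; Y_{8,4}(Ω₂) = +0.000238-0.000533i ; Δ = -0.000026+0.000196i
  [+5]  conj(Y_{8,5})(Ω₁) = -0.002632+0.005780i ; Y_{8,5}(Ω₂) = -0.000034-0.000005i ; Δ = +0.000000-0.000000i
  [+6]  conj(Y_{8,6})(Ω₁) = -0.156780-0.342162i ; Y_{8,6}(Ω₂) = +0.000000+0.000002i ; Δ = +0.000000-0.000000i
  [+7]  conj(Y_{8,7})(Ω₁) = -0.005153-0.001505i ; Y_{8,7}(Ω₂) = +0.000000-0.000000i ; Δ = -0.000000+0.000000i
  [+8]  conj(Y_{8,8})(Ω₁) = +0.433127-0.279380i ; Y_{8,8}(Ω₂) = -0.000000-0.000000i ; Δ = -0.000000-0.000000i
Total Σ_m = +0.294030+0.000000i. Multiply by 0.739198: +0.217347+0.000000i. P_8(cos γ) = 0.217347

0.217347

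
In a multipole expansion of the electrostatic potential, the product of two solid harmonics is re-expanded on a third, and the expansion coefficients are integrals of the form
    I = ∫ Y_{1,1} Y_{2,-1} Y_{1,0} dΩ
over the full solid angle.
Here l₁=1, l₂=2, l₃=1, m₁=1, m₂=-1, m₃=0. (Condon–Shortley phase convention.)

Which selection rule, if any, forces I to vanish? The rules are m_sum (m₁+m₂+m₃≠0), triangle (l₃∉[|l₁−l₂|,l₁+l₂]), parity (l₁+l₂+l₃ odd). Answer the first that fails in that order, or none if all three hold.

none

azimuthal sum: 1 − 1 + 0 = 0  ✓
1 ≤ 1 ≤ 3 (triangle on l)  ✓
L = 1 + 2 + 1 = 4 (even)  ✓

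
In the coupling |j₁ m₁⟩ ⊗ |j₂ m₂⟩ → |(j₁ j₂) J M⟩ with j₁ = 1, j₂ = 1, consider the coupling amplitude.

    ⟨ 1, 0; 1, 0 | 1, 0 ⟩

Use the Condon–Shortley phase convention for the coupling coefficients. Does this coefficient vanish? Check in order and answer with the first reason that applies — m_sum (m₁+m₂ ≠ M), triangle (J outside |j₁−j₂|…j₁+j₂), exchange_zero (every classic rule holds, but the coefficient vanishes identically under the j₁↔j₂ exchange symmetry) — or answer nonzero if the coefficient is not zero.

exchange_zero

m-sum: m₁+m₂ = 0+0 = 0, M = 0  ✓
triangle: |j₁−j₂| = 0 ≤ J = 1 ≤ j₁+j₂ = 2  ✓
exchange: j₁=j₂ and m₁=m₂, and (−1)^(j₁+j₂−J) = (−1)^1 = −1 forces ⟨j₁m₁;j₂m₂|JM⟩ = −⟨j₂m₂;j₁m₁|JM⟩ = −⟨j₁m₁;j₂m₂|JM⟩ ⇒ the coefficient vanishes identically
Racah sum check: Σ_k collapses to 0 ⇒ CG = 0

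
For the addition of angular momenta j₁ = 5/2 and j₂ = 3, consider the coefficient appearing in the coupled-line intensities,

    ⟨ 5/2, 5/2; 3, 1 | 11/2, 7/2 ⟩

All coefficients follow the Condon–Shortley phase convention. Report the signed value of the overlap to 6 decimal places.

+0.522233

triangle: 0!*5!*6!/12! = 86400/479001600
(j±m)!: 5!*0!*4!*2!*9!*2! = 4180377600
prefactor² = (2J+1)*Δ*N² = 99532800/11
  k=0: +1/(0!*0!*0!*4!*5!*2!) = 1/5760
Σ = 1/5760  ⇒  CG² = 99532800/11*(1/5760)² = 3/11
CG = +√(3/11) = +0.522233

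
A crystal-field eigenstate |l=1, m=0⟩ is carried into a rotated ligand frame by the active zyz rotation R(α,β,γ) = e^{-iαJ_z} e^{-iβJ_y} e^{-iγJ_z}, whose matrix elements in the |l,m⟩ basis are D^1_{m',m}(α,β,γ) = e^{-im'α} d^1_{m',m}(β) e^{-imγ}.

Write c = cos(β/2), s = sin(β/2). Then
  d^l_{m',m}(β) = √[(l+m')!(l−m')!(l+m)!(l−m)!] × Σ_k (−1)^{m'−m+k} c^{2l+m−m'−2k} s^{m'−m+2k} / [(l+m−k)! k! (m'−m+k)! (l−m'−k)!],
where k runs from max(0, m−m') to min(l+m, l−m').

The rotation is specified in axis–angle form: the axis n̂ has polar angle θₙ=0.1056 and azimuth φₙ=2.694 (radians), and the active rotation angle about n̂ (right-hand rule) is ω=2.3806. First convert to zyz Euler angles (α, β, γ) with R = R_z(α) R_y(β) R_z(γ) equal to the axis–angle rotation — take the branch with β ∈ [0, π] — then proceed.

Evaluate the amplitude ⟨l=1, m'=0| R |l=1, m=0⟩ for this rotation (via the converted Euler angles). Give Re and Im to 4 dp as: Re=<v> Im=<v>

Axis–angle → zyz. n̂ = (sinθₙcosφₙ, sinθₙsinφₙ, cosθₙ) = (-0.095021, +0.045618, +0.994429), ω = 2.3806.
R = I cosω + sinω [n̂]ₓ + (1−cosω) n̂n̂ᵀ gives
  R = [-0.708585, -0.693273, -0.131457; +0.678325, -0.720564, +0.143745; -0.194378, +0.012685, +0.980845]
β = atan2(√(R₁₃²+R₂₃²), R₃₃) = 0.196045; α = atan2(R₂₃, R₁₃) mod 2π = 2.311574; γ = atan2(R₃₂, −R₃₁) mod 2π = 0.065166
Split into d^1_{0,0}(β=0.1960) × two z-phases.
Half-angle: c=0.995200, s=0.097865. N=√(1·1·1·1)=1.000000
k: max(0,(0)−(0))=0 … min(1+(0),1−(0))=1
  k=0: (−1)^0·1.0000/(1)·0.9952^2·0.0979^0 = +0.990422
  k=1: (−1)^1·1.0000/(1)·0.9952^0·0.0979^2 = -0.009578
d^1_{0,0}(0.1960) = +0.990422 -0.009578 = +0.980845
Attach z-rotation phases: D = e^{-i(0)(2.3116)}·(+0.980845)·e^{-i(0)(0.0652)} = +0.980845+0.000000i

Re=0.9808 Im=0.0000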